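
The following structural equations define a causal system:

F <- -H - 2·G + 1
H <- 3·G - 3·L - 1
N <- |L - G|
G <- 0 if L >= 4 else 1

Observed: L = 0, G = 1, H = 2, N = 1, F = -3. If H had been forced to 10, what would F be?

do(H=10) replaces the equation H <- 3·G - 3·L - 1 with the constant H = 10.
G = 0 if L >= 4 else 1  [with L=0]  = 1
F = -H - 2·G + 1  [with H=10, G=1]  = -11

-11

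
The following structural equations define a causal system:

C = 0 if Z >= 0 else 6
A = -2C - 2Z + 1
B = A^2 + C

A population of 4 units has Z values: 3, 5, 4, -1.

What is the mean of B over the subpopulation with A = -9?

Observing A=-9 restricts to units where A's equation naturally yields -9: Z ∈ {5, -1}. In that subpopulation B = 81, 87, mean 84.

84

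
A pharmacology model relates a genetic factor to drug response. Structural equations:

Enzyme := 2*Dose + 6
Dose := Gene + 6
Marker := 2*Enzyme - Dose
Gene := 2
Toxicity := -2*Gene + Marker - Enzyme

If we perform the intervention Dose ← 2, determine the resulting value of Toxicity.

do(Dose=2) replaces the equation Dose := Gene + 6 with the constant Dose = 2.
Enzyme = 2*Dose + 6  [with Dose=2]  = 10
Marker = 2*Enzyme - Dose  [with Enzyme=10, Dose=2]  = 18
Toxicity = -2*Gene + Marker - Enzyme  [with Gene=2, Marker=18, Enzyme=10]  = 4

4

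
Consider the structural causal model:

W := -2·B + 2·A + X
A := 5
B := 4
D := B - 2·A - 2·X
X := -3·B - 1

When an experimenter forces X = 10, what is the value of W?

12

The intervention breaks the incoming arrows to X: X := -3·B - 1 no longer applies, and X = 10.
W = -2·B + 2·A + X  [with B=4, A=5, X=10]  = 12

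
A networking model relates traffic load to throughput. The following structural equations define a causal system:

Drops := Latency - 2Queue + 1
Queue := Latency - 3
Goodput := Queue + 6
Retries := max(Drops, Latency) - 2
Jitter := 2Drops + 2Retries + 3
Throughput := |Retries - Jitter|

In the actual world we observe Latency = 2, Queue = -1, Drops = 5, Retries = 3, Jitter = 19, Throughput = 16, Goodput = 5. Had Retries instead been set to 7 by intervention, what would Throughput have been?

Under do(Retries=7), the mechanism Retries := max(Drops, Latency) - 2 is discarded; Retries is fixed at 7.
Queue = Latency - 3  [with Latency=2]  = -1
Drops = Latency - 2Queue + 1  [with Latency=2, Queue=-1]  = 5
Jitter = 2Drops + 2Retries + 3  [with Drops=5, Retries=7]  = 27
Throughput = |Retries - Jitter|  [with Retries=7, Jitter=27]  = 20

20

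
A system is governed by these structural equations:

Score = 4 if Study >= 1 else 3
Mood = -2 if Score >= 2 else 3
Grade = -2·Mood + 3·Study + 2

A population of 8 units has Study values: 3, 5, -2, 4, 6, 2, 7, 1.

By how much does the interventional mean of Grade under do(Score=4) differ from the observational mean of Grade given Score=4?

Under do(Score=4), Score's equation is replaced by Score=4 for every unit. Per-unit Grade: 15, 21, 0, 18, 24, 12, 27, 9. Mean = 15.75.
Conditioning on Score=4 selects the 7 unit(s) with Study ∈ {3, 5, 4, 6, 2, 7, 1}. Their Grade values: 15, 21, 18, 24, 12, 27, 9. Mean = 18.
Difference = 15.75 − 18 = -2.25.

-2.25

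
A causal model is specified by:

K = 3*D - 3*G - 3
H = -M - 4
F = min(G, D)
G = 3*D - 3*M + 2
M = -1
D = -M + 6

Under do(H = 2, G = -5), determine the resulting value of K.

The joint intervention fixes H = 2, G = -5, removing each variable's own equation.
D = -M + 6  [with M=-1]  = 7
K = 3*D - 3*G - 3  [with D=7, G=-5]  = 33

33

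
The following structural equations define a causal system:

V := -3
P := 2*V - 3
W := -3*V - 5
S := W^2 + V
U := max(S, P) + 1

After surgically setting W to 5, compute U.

23

do(W=5) replaces the equation W := -3*V - 5 with the constant W = 5.
P = 2*V - 3  [with V=-3]  = -9
S = W^2 + V  [with W=5, V=-3]  = 22
U = max(S, P) + 1  [with S=22, P=-9]  = 23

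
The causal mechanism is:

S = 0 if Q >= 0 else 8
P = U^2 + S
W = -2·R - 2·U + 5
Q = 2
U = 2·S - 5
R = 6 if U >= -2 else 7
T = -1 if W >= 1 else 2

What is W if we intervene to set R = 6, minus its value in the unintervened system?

2

The intervention breaks the incoming arrows to R: R = 6 if U >= -2 else 7 no longer applies, and R = 6.
S = 0 if Q >= 0 else 8  [with Q=2]  = 0
U = 2·S - 5  [with S=0]  = -5
W = -2·R - 2·U + 5  [with R=6, U=-5]  = 3
Without intervention: S = 0 if Q >= 0 else 8  [with Q=2]  = 0; U = 2·S - 5  [with S=0]  = -5; R = 6 if U >= -2 else 7  [with U=-5]  = 7; W = -2·R - 2·U + 5  [with R=7, U=-5]  = 1.
Change = 3 − 1 = 2.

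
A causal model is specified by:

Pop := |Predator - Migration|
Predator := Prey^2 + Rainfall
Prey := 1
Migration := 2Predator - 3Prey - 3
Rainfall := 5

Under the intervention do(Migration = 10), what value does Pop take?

4

Intervening sets Migration = 10 and removes its equation (Migration := 2Predator - 3Prey - 3).
Predator = Prey^2 + Rainfall  [with Prey=1, Rainfall=5]  = 6
Pop = |Predator - Migration|  [with Predator=6, Migration=10]  = 4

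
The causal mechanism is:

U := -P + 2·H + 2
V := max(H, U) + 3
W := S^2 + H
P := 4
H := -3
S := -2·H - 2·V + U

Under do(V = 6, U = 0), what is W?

33

The joint intervention fixes V = 6, U = 0, removing each variable's own equation.
S = -2·H - 2·V + U  [with H=-3, V=6, U=0]  = -6
W = S^2 + H  [with S=-6, H=-3]  = 33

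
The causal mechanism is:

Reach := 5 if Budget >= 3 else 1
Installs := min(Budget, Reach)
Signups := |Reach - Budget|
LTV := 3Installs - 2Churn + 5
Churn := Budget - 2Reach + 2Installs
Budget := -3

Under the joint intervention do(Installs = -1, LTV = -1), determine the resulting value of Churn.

-7

The joint intervention fixes Installs = -1, LTV = -1, removing each variable's own equation.
Reach = 5 if Budget >= 3 else 1  [with Budget=-3]  = 1
Churn = Budget - 2Reach + 2Installs  [with Budget=-3, Reach=1, Installs=-1]  = -7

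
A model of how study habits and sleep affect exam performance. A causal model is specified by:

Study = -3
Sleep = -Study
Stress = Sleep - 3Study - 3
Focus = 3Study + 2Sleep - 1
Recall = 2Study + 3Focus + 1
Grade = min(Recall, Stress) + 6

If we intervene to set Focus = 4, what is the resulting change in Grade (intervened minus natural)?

Under do(Focus=4), the mechanism Focus = 3Study + 2Sleep - 1 is discarded; Focus is fixed at 4.
Sleep = -Study  [with Study=-3]  = 3
Stress = Sleep - 3Study - 3  [with Sleep=3, Study=-3]  = 9
Recall = 2Study + 3Focus + 1  [with Study=-3, Focus=4]  = 7
Grade = min(Recall, Stress) + 6  [with Recall=7, Stress=9]  = 13
Without intervention: Sleep = -Study  [with Study=-3]  = 3; Stress = Sleep - 3Study - 3  [with Sleep=3, Study=-3]  = 9; Focus = 3Study + 2Sleep - 1  [with Study=-3, Sleep=3]  = -4; Recall = 2Study + 3Focus + 1  [with Study=-3, Focus=-4]  = -17; Grade = min(Recall, Stress) + 6  [with Recall=-17, Stress=9]  = -11.
Change = 13 − (-11) = 24.

24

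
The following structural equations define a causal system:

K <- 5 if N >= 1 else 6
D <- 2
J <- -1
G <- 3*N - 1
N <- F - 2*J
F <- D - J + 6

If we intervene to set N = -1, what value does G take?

-4

Intervening sets N = -1 and removes its equation (N <- F - 2*J).
G = 3*N - 1  [with N=-1]  = -4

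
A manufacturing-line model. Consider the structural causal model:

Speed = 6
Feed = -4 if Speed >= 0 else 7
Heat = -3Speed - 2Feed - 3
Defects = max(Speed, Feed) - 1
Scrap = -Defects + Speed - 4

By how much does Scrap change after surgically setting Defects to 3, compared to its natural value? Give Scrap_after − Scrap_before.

Intervening sets Defects = 3 and removes its equation (Defects = max(Speed, Feed) - 1).
Scrap = -Defects + Speed - 4  [with Defects=3, Speed=6]  = -1
Without intervention: Feed = -4 if Speed >= 0 else 7  [with Speed=6]  = -4; Defects = max(Speed, Feed) - 1  [with Speed=6, Feed=-4]  = 5; Scrap = -Defects + Speed - 4  [with Defects=5, Speed=6]  = -3.
Change = -1 − (-3) = 2.

2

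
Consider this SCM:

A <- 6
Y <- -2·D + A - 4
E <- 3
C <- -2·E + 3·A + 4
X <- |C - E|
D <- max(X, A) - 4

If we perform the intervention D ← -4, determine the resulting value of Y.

10

The intervention breaks the incoming arrows to D: D <- max(X, A) - 4 no longer applies, and D = -4.
Y = -2·D + A - 4  [with D=-4, A=6]  = 10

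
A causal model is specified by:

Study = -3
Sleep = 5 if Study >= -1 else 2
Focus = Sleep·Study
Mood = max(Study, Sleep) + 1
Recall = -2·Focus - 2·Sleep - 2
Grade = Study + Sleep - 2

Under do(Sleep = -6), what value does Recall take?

-26

do(Sleep=-6) replaces the equation Sleep = 5 if Study >= -1 else 2 with the constant Sleep = -6.
Focus = Sleep·Study  [with Sleep=-6, Study=-3]  = 18
Recall = -2·Focus - 2·Sleep - 2  [with Focus=18, Sleep=-6]  = -26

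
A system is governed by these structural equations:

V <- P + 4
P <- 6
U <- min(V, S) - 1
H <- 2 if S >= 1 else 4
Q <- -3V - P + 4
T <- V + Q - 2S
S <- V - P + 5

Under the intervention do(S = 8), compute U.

7

Intervening sets S = 8 and removes its equation (S <- V - P + 5).
V = P + 4  [with P=6]  = 10
U = min(V, S) - 1  [with V=10, S=8]  = 7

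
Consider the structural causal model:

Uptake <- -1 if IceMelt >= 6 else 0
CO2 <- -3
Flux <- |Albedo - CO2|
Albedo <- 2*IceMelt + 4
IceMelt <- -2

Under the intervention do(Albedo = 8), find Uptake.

0

do(Albedo=8) replaces the equation Albedo <- 2*IceMelt + 4 with the constant Albedo = 8.
Uptake is not downstream of the intervention, so its value is determined by the original equations.
Uptake = -1 if IceMelt >= 6 else 0  [with IceMelt=-2]  = 0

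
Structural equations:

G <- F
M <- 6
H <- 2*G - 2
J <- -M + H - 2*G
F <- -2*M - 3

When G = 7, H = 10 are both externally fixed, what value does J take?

-10

Setting G = 7, H = 10 by intervention discards those variables' equations.
J = -M + H - 2*G  [with M=6, H=10, G=7]  = -10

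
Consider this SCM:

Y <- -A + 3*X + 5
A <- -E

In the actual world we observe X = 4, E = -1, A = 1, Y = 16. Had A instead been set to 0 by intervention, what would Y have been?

17

The intervention breaks the incoming arrows to A: A <- -E no longer applies, and A = 0.
Y = -A + 3*X + 5  [with A=0, X=4]  = 17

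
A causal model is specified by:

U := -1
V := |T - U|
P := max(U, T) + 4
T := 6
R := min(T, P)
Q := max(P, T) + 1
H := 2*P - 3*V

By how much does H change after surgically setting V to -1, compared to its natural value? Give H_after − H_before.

24

The intervention breaks the incoming arrows to V: V := |T - U| no longer applies, and V = -1.
P = max(U, T) + 4  [with U=-1, T=6]  = 10
H = 2*P - 3*V  [with P=10, V=-1]  = 23
Without intervention: V = |T - U|  [with T=6, U=-1]  = 7; P = max(U, T) + 4  [with U=-1, T=6]  = 10; H = 2*P - 3*V  [with P=10, V=7]  = -1.
Change = 23 − (-1) = 24.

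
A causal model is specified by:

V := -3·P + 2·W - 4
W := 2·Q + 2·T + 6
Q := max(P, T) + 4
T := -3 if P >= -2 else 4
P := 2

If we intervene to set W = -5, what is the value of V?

Intervening sets W = -5 and removes its equation (W := 2·Q + 2·T + 6).
V = -3·P + 2·W - 4  [with P=2, W=-5]  = -20

-20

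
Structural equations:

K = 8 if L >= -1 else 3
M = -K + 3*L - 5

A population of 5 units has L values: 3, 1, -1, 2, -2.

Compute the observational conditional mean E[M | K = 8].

E[M|K=8] averages over only the 4 units with K=8 (L = 3, 1, -1, 2): M = -4, -10, -16, -7, mean -9.25.

-9.25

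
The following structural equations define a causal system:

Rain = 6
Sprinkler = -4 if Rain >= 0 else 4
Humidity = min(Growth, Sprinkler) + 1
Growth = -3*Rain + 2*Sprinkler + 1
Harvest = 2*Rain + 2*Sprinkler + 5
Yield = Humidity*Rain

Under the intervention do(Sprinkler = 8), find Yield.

do(Sprinkler=8) replaces the equation Sprinkler = -4 if Rain >= 0 else 4 with the constant Sprinkler = 8.
Growth = -3*Rain + 2*Sprinkler + 1  [with Rain=6, Sprinkler=8]  = -1
Humidity = min(Growth, Sprinkler) + 1  [with Growth=-1, Sprinkler=8]  = 0
Yield = Humidity*Rain  [with Humidity=0, Rain=6]  = 0

0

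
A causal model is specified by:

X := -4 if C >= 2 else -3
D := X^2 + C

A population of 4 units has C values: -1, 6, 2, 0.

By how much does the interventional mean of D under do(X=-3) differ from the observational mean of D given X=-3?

do(X=-3) breaks X's dependence on C. With X=-3 fixed, D across the units is 8, 15, 11, 9, mean 10.75.
E[D|X=-3] averages over only the 2 units with X=-3 (C = -1, 0): D = 8, 9, mean 8.5.
Difference = 10.75 − 8.5 = 2.25.

2.25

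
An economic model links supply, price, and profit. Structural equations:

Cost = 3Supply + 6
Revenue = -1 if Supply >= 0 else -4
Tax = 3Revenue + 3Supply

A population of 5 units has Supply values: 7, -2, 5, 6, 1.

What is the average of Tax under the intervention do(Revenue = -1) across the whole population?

7.2

Every unit gets Revenue=-1 under the intervention. Tax values become 18, -9, 12, 15, 0; E[Tax|do(Revenue=-1)] = 7.2.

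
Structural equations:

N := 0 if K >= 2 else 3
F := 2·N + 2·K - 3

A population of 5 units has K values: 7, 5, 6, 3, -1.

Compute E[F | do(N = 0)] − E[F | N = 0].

Every unit gets N=0 under the intervention. F values become 11, 7, 9, 3, -5; E[F|do(N=0)] = 5.
E[F|N=0] averages over only the 4 units with N=0 (K = 7, 5, 6, 3): F = 11, 7, 9, 3, mean 7.5.
Difference = 5 − 7.5 = -2.5.

-2.5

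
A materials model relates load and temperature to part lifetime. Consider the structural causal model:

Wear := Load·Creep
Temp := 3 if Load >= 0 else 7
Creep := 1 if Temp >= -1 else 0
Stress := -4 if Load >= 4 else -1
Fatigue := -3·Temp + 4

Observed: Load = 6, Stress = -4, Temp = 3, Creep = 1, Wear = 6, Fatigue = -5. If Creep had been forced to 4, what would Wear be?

Intervening sets Creep = 4 and removes its equation (Creep := 1 if Temp >= -1 else 0).
Wear = Load·Creep  [with Load=6, Creep=4]  = 24

24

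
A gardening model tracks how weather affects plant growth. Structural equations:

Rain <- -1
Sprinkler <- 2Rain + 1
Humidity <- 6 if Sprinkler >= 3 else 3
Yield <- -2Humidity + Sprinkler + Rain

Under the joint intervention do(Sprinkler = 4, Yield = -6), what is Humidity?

The joint intervention fixes Sprinkler = 4, Yield = -6, removing each variable's own equation.
Humidity = 6 if Sprinkler >= 3 else 3  [with Sprinkler=4]  = 6

6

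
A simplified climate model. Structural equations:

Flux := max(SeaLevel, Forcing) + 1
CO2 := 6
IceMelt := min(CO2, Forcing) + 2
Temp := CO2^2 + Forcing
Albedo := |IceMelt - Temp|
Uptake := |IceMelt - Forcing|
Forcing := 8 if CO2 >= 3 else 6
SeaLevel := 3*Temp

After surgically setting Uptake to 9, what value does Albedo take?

do(Uptake=9) replaces the equation Uptake := |IceMelt - Forcing| with the constant Uptake = 9.
Albedo is not downstream of the intervention, so its value is determined by the original equations.
Forcing = 8 if CO2 >= 3 else 6  [with CO2=6]  = 8
Temp = CO2^2 + Forcing  [with CO2=6, Forcing=8]  = 44
IceMelt = min(CO2, Forcing) + 2  [with CO2=6, Forcing=8]  = 8
Albedo = |IceMelt - Temp|  [with IceMelt=8, Temp=44]  = 36

36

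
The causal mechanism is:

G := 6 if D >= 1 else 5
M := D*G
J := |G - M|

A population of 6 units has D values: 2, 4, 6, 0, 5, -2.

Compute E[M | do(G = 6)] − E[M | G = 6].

-10.5

Every unit gets G=6 under the intervention. M values become 12, 24, 36, 0, 30, -12; E[M|do(G=6)] = 15.
E[M|G=6] averages over only the 4 units with G=6 (D = 2, 4, 6, 5): M = 12, 24, 36, 30, mean 25.5.
Difference = 15 − 25.5 = -10.5.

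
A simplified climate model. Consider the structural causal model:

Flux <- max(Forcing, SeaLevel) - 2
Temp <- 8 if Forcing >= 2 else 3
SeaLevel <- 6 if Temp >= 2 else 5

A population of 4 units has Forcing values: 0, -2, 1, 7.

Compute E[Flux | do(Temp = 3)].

The intervention sets Temp=3 in all 4 units regardless of Forcing. Recomputing Flux per unit gives 4, 4, 4, 5; average 4.25.

4.25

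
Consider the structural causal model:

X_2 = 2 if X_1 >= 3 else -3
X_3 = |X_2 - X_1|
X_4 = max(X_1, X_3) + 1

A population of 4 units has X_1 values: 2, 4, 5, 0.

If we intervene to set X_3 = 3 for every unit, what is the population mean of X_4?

4.75

Every unit gets X_3=3 under the intervention. X_4 values become 4, 5, 6, 4; E[X_4|do(X_3=3)] = 4.75.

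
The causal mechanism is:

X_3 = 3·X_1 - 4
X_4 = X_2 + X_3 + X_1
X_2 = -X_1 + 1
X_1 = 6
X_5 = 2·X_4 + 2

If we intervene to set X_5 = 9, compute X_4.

The intervention breaks the incoming arrows to X_5: X_5 = 2·X_4 + 2 no longer applies, and X_5 = 9.
Since X_4 is not a descendant of the intervened variable, it is unaffected.
X_2 = -X_1 + 1  [with X_1=6]  = -5
X_3 = 3·X_1 - 4  [with X_1=6]  = 14
X_4 = X_2 + X_3 + X_1  [with X_2=-5, X_3=14, X_1=6]  = 15

15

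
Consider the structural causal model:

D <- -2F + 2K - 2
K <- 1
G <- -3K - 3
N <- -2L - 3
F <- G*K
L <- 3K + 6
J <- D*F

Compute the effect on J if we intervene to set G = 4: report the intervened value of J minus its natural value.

40

Under do(G=4), the mechanism G <- -3K - 3 is discarded; G is fixed at 4.
F = G*K  [with G=4, K=1]  = 4
D = -2F + 2K - 2  [with F=4, K=1]  = -8
J = D*F  [with D=-8, F=4]  = -32
Without intervention: G = -3K - 3  [with K=1]  = -6; F = G*K  [with G=-6, K=1]  = -6; D = -2F + 2K - 2  [with F=-6, K=1]  = 12; J = D*F  [with D=12, F=-6]  = -72.
Change = -32 − (-72) = 40.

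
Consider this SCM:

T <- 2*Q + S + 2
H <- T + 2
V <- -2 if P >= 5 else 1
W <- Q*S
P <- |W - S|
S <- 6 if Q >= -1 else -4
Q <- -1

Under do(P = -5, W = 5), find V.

1

Setting P = -5, W = 5 by intervention discards those variables' equations.
V = -2 if P >= 5 else 1  [with P=-5]  = 1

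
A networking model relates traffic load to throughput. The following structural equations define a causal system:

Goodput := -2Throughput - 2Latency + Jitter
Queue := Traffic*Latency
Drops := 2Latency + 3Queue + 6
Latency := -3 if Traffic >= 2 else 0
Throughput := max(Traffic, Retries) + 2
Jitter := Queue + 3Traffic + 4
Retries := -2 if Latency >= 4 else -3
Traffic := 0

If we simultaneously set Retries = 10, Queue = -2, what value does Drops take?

0

Under do(Retries = 10, Queue = -2), each intervened variable's structural equation is replaced by its fixed value.
Latency = -3 if Traffic >= 2 else 0  [with Traffic=0]  = 0
Drops = 2Latency + 3Queue + 6  [with Latency=0, Queue=-2]  = 0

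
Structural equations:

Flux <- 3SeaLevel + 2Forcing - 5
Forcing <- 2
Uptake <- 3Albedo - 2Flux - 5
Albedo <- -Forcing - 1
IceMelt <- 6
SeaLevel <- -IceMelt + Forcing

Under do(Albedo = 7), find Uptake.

The intervention breaks the incoming arrows to Albedo: Albedo <- -Forcing - 1 no longer applies, and Albedo = 7.
SeaLevel = -IceMelt + Forcing  [with IceMelt=6, Forcing=2]  = -4
Flux = 3SeaLevel + 2Forcing - 5  [with SeaLevel=-4, Forcing=2]  = -13
Uptake = 3Albedo - 2Flux - 5  [with Albedo=7, Flux=-13]  = 42

42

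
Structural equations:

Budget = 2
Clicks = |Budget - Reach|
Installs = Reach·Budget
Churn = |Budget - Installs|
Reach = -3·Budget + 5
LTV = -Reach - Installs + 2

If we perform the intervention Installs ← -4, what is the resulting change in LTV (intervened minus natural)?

Under do(Installs=-4), the mechanism Installs = Reach·Budget is discarded; Installs is fixed at -4.
Reach = -3·Budget + 5  [with Budget=2]  = -1
LTV = -Reach - Installs + 2  [with Reach=-1, Installs=-4]  = 7
Without intervention: Reach = -3·Budget + 5  [with Budget=2]  = -1; Installs = Reach·Budget  [with Reach=-1, Budget=2]  = -2; LTV = -Reach - Installs + 2  [with Reach=-1, Installs=-2]  = 5.
Change = 7 − 5 = 2.

2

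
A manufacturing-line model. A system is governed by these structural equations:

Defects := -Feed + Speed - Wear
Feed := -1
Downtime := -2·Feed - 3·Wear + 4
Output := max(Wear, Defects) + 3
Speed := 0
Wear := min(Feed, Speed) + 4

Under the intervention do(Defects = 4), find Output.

Intervening sets Defects = 4 and removes its equation (Defects := -Feed + Speed - Wear).
Wear = min(Feed, Speed) + 4  [with Feed=-1, Speed=0]  = 3
Output = max(Wear, Defects) + 3  [with Wear=3, Defects=4]  = 7

7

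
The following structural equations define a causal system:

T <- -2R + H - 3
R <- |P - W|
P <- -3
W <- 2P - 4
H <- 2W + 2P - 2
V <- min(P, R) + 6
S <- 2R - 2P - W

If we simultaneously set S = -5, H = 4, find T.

The joint intervention fixes S = -5, H = 4, removing each variable's own equation.
W = 2P - 4  [with P=-3]  = -10
R = |P - W|  [with P=-3, W=-10]  = 7
T = -2R + H - 3  [with R=7, H=4]  = -13

-13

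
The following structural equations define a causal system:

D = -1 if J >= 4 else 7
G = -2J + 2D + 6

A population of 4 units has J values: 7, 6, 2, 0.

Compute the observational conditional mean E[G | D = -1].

Conditioning on D=-1 selects the 2 unit(s) with J ∈ {7, 6}. Their G values: -10, -8. Mean = -9.

-9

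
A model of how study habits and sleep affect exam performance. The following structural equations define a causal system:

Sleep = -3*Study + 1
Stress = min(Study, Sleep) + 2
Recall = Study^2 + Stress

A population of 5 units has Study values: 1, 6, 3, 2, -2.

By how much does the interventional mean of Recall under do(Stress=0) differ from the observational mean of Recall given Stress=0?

8.3

Every unit gets Stress=0 under the intervention. Recall values become 1, 36, 9, 4, 4; E[Recall|do(Stress=0)] = 10.8.
Conditioning on Stress=0 selects the 2 unit(s) with Study ∈ {1, -2}. Their Recall values: 1, 4. Mean = 2.5.
Difference = 10.8 − 2.5 = 8.3.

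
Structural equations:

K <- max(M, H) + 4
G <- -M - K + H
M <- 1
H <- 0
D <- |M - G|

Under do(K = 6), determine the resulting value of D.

8

do(K=6) replaces the equation K <- max(M, H) + 4 with the constant K = 6.
G = -M - K + H  [with M=1, K=6, H=0]  = -7
D = |M - G|  [with M=1, G=-7]  = 8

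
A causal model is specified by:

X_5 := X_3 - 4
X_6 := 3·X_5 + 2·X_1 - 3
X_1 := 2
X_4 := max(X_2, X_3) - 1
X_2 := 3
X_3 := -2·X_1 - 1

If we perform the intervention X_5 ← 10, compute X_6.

The intervention breaks the incoming arrows to X_5: X_5 := X_3 - 4 no longer applies, and X_5 = 10.
X_6 = 3·X_5 + 2·X_1 - 3  [with X_5=10, X_1=2]  = 31

31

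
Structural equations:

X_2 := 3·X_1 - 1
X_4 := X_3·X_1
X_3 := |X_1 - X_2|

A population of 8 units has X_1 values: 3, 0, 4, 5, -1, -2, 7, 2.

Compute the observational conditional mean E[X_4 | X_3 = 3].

1.5

E[X_4|X_3=3] averages over only the 2 units with X_3=3 (X_1 = -1, 2): X_4 = -3, 6, mean 1.5.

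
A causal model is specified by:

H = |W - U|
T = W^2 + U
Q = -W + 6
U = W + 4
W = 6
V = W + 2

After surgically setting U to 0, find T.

36

The intervention breaks the incoming arrows to U: U = W + 4 no longer applies, and U = 0.
T = W^2 + U  [with W=6, U=0]  = 36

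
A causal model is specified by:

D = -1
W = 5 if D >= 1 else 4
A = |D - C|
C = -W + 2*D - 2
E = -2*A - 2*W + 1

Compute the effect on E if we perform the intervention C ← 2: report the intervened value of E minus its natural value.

do(C=2) replaces the equation C = -W + 2*D - 2 with the constant C = 2.
W = 5 if D >= 1 else 4  [with D=-1]  = 4
A = |D - C|  [with D=-1, C=2]  = 3
E = -2*A - 2*W + 1  [with A=3, W=4]  = -13
Without intervention: W = 5 if D >= 1 else 4  [with D=-1]  = 4; C = -W + 2*D - 2  [with W=4, D=-1]  = -8; A = |D - C|  [with D=-1, C=-8]  = 7; E = -2*A - 2*W + 1  [with A=7, W=4]  = -21.
Change = -13 − (-21) = 8.

8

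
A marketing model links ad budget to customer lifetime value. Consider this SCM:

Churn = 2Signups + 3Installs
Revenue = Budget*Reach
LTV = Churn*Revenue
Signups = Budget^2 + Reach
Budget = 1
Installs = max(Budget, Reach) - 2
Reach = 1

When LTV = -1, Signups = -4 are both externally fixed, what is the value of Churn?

-11

Under do(LTV = -1, Signups = -4), each intervened variable's structural equation is replaced by its fixed value.
Installs = max(Budget, Reach) - 2  [with Budget=1, Reach=1]  = -1
Churn = 2Signups + 3Installs  [with Signups=-4, Installs=-1]  = -11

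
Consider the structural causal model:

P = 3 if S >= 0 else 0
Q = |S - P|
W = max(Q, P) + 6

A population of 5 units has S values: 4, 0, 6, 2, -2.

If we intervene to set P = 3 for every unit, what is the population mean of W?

Under do(P=3), P's equation is replaced by P=3 for every unit. Per-unit W: 9, 9, 9, 9, 11. Mean = 9.4.

9.4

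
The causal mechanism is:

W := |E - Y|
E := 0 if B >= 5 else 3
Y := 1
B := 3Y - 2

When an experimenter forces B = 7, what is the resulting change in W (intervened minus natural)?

-1

Under do(B=7), the mechanism B := 3Y - 2 is discarded; B is fixed at 7.
E = 0 if B >= 5 else 3  [with B=7]  = 0
W = |E - Y|  [with E=0, Y=1]  = 1
Without intervention: B = 3Y - 2  [with Y=1]  = 1; E = 0 if B >= 5 else 3  [with B=1]  = 3; W = |E - Y|  [with E=3, Y=1]  = 2.
Change = 1 − 2 = -1.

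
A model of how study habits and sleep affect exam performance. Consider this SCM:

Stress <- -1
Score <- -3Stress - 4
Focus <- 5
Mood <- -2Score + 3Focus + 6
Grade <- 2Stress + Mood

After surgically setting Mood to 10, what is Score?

Under do(Mood=10), the mechanism Mood <- -2Score + 3Focus + 6 is discarded; Mood is fixed at 10.
Since Score is not a descendant of the intervened variable, it is unaffected.
Score = -3Stress - 4  [with Stress=-1]  = -1

-1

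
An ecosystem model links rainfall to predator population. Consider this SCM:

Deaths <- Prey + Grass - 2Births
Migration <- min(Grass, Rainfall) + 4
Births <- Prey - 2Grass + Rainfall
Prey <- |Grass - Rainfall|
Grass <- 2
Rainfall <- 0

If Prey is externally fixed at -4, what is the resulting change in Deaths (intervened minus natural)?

6

do(Prey=-4) replaces the equation Prey <- |Grass - Rainfall| with the constant Prey = -4.
Births = Prey - 2Grass + Rainfall  [with Prey=-4, Grass=2, Rainfall=0]  = -8
Deaths = Prey + Grass - 2Births  [with Prey=-4, Grass=2, Births=-8]  = 14
Without intervention: Prey = |Grass - Rainfall|  [with Grass=2, Rainfall=0]  = 2; Births = Prey - 2Grass + Rainfall  [with Prey=2, Grass=2, Rainfall=0]  = -2; Deaths = Prey + Grass - 2Births  [with Prey=2, Grass=2, Births=-2]  = 8.
Change = 14 − 8 = 6.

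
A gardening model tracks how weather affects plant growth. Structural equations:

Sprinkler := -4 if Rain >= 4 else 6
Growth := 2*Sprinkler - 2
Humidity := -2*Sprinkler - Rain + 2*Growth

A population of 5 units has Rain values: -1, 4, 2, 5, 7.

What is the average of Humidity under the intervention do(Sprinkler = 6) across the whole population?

4.6

The intervention sets Sprinkler=6 in all 5 units regardless of Rain. Recomputing Humidity per unit gives 9, 4, 6, 3, 1; average 4.6.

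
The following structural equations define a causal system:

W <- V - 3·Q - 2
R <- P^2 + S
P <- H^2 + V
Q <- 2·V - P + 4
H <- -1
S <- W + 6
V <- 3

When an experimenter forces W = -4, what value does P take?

do(W=-4) replaces the equation W <- V - 3·Q - 2 with the constant W = -4.
P is not downstream of the intervention, so its value is determined by the original equations.
P = H^2 + V  [with H=-1, V=3]  = 4

4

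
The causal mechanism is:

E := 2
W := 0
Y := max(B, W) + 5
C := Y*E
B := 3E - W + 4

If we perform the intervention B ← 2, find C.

do(B=2) replaces the equation B := 3E - W + 4 with the constant B = 2.
Y = max(B, W) + 5  [with B=2, W=0]  = 7
C = Y*E  [with Y=7, E=2]  = 14

14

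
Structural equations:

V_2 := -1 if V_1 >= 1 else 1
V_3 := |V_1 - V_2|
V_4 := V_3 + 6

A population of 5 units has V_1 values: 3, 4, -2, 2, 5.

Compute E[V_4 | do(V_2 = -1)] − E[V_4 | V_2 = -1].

-0.7

The intervention sets V_2=-1 in all 5 units regardless of V_1. Recomputing V_4 per unit gives 10, 11, 7, 9, 12; average 9.8.
Conditioning on V_2=-1 selects the 4 unit(s) with V_1 ∈ {3, 4, 2, 5}. Their V_4 values: 10, 11, 9, 12. Mean = 10.5.
Difference = 9.8 − 10.5 = -0.7.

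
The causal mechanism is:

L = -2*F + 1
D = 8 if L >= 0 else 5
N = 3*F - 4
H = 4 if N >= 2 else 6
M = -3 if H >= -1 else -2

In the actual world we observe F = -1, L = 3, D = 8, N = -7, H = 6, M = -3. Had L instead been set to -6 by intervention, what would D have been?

The intervention breaks the incoming arrows to L: L = -2*F + 1 no longer applies, and L = -6.
D = 8 if L >= 0 else 5  [with L=-6]  = 5

5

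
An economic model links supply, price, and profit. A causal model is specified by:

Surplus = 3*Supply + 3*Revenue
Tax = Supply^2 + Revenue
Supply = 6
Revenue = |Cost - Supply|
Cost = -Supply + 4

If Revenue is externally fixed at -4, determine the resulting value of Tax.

The intervention breaks the incoming arrows to Revenue: Revenue = |Cost - Supply| no longer applies, and Revenue = -4.
Tax = Supply^2 + Revenue  [with Supply=6, Revenue=-4]  = 32

32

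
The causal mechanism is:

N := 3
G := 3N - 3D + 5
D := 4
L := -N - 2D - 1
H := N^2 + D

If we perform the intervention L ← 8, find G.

The intervention breaks the incoming arrows to L: L := -N - 2D - 1 no longer applies, and L = 8.
G is not downstream of the intervention, so its value is determined by the original equations.
G = 3N - 3D + 5  [with N=3, D=4]  = 2

2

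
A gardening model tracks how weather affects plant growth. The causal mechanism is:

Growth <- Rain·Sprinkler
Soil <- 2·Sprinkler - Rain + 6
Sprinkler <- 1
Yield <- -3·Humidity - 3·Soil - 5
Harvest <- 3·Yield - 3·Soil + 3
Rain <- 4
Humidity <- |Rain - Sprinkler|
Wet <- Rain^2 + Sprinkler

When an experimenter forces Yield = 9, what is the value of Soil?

Intervening sets Yield = 9 and removes its equation (Yield <- -3·Humidity - 3·Soil - 5).
Soil is not downstream of the intervention, so its value is determined by the original equations.
Soil = 2·Sprinkler - Rain + 6  [with Sprinkler=1, Rain=4]  = 4

4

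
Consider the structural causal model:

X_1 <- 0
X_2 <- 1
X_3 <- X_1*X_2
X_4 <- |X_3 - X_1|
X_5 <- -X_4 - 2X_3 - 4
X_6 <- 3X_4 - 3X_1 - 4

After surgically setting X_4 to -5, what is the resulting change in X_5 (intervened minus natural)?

5

Intervening sets X_4 = -5 and removes its equation (X_4 <- |X_3 - X_1|).
X_3 = X_1*X_2  [with X_1=0, X_2=1]  = 0
X_5 = -X_4 - 2X_3 - 4  [with X_4=-5, X_3=0]  = 1
Without intervention: X_3 = X_1*X_2  [with X_1=0, X_2=1]  = 0; X_4 = |X_3 - X_1|  [with X_3=0, X_1=0]  = 0; X_5 = -X_4 - 2X_3 - 4  [with X_4=0, X_3=0]  = -4.
Change = 1 − (-4) = 5.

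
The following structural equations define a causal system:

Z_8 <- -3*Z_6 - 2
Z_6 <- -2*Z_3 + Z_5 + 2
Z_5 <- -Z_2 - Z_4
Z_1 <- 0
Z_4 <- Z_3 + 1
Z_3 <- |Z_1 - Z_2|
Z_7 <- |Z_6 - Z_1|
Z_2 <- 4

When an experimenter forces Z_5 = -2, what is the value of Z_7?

8

Under do(Z_5=-2), the mechanism Z_5 <- -Z_2 - Z_4 is discarded; Z_5 is fixed at -2.
Z_3 = |Z_1 - Z_2|  [with Z_1=0, Z_2=4]  = 4
Z_6 = -2*Z_3 + Z_5 + 2  [with Z_3=4, Z_5=-2]  = -8
Z_7 = |Z_6 - Z_1|  [with Z_6=-8, Z_1=0]  = 8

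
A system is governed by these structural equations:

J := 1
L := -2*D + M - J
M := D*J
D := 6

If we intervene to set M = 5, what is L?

-8

The intervention breaks the incoming arrows to M: M := D*J no longer applies, and M = 5.
L = -2*D + M - J  [with D=6, M=5, J=1]  = -8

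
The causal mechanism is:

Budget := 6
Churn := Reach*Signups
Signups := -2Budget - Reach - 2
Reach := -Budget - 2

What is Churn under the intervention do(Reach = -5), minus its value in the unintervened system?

Under do(Reach=-5), the mechanism Reach := -Budget - 2 is discarded; Reach is fixed at -5.
Signups = -2Budget - Reach - 2  [with Budget=6, Reach=-5]  = -9
Churn = Reach*Signups  [with Reach=-5, Signups=-9]  = 45
Without intervention: Reach = -Budget - 2  [with Budget=6]  = -8; Signups = -2Budget - Reach - 2  [with Budget=6, Reach=-8]  = -6; Churn = Reach*Signups  [with Reach=-8, Signups=-6]  = 48.
Change = 45 − 48 = -3.

-3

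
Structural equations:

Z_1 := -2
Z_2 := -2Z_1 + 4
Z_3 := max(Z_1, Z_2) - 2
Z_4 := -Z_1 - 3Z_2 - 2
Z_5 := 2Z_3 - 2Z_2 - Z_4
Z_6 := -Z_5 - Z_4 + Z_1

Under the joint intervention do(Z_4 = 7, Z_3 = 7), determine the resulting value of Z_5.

-9

The joint intervention fixes Z_4 = 7, Z_3 = 7, removing each variable's own equation.
Z_2 = -2Z_1 + 4  [with Z_1=-2]  = 8
Z_5 = 2Z_3 - 2Z_2 - Z_4  [with Z_3=7, Z_2=8, Z_4=7]  = -9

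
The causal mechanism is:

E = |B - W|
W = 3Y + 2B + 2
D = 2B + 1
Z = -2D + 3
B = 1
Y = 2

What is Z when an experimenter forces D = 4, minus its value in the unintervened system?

The intervention breaks the incoming arrows to D: D = 2B + 1 no longer applies, and D = 4.
Z = -2D + 3  [with D=4]  = -5
Without intervention: D = 2B + 1  [with B=1]  = 3; Z = -2D + 3  [with D=3]  = -3.
Change = -5 − (-3) = -2.

-2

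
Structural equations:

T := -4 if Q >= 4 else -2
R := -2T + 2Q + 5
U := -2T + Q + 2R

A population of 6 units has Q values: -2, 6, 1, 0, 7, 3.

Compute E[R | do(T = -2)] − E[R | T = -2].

4

Every unit gets T=-2 under the intervention. R values become 5, 21, 11, 9, 23, 15; E[R|do(T=-2)] = 14.
Conditioning on T=-2 selects the 4 unit(s) with Q ∈ {-2, 1, 0, 3}. Their R values: 5, 11, 9, 15. Mean = 10.
Difference = 14 − 10 = 4.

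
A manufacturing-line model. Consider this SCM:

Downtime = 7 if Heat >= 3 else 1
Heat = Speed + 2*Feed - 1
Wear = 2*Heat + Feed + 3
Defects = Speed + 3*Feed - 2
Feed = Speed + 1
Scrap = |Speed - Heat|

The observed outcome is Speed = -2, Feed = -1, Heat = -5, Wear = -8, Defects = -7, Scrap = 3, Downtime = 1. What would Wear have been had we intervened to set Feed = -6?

-33

Under do(Feed=-6), the mechanism Feed = Speed + 1 is discarded; Feed is fixed at -6.
Heat = Speed + 2*Feed - 1  [with Speed=-2, Feed=-6]  = -15
Wear = 2*Heat + Feed + 3  [with Heat=-15, Feed=-6]  = -33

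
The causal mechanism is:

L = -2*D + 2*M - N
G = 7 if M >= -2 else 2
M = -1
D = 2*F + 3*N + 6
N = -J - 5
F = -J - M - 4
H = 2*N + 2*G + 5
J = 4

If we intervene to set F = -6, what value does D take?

do(F=-6) replaces the equation F = -J - M - 4 with the constant F = -6.
N = -J - 5  [with J=4]  = -9
D = 2*F + 3*N + 6  [with F=-6, N=-9]  = -33

-33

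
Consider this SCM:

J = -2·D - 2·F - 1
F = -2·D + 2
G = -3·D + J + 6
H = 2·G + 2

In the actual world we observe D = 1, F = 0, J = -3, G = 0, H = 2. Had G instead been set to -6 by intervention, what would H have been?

-10

Intervening sets G = -6 and removes its equation (G = -3·D + J + 6).
H = 2·G + 2  [with G=-6]  = -10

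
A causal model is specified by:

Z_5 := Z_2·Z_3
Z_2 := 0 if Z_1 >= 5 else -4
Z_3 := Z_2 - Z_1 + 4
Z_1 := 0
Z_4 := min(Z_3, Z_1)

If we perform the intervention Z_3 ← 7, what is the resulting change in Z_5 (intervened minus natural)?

-28

do(Z_3=7) replaces the equation Z_3 := Z_2 - Z_1 + 4 with the constant Z_3 = 7.
Z_2 = 0 if Z_1 >= 5 else -4  [with Z_1=0]  = -4
Z_5 = Z_2·Z_3  [with Z_2=-4, Z_3=7]  = -28
Without intervention: Z_2 = 0 if Z_1 >= 5 else -4  [with Z_1=0]  = -4; Z_3 = Z_2 - Z_1 + 4  [with Z_2=-4, Z_1=0]  = 0; Z_5 = Z_2·Z_3  [with Z_2=-4, Z_3=0]  = 0.
Change = -28 − 0 = -28.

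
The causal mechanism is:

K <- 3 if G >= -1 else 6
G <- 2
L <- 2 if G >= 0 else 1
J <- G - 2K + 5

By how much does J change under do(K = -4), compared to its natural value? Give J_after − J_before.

14

The intervention breaks the incoming arrows to K: K <- 3 if G >= -1 else 6 no longer applies, and K = -4.
J = G - 2K + 5  [with G=2, K=-4]  = 15
Without intervention: K = 3 if G >= -1 else 6  [with G=2]  = 3; J = G - 2K + 5  [with G=2, K=3]  = 1.
Change = 15 − 1 = 14.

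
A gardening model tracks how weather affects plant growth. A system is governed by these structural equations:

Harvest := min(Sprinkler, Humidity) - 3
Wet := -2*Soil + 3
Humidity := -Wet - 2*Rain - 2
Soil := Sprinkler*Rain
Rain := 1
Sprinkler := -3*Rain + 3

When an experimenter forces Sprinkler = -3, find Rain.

Under do(Sprinkler=-3), the mechanism Sprinkler := -3*Rain + 3 is discarded; Sprinkler is fixed at -3.
Rain is not downstream of the intervention, so its value is determined by the original equations.

1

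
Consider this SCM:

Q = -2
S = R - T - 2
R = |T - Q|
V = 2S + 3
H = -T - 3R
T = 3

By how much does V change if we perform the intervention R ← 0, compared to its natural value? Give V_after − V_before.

The intervention breaks the incoming arrows to R: R = |T - Q| no longer applies, and R = 0.
S = R - T - 2  [with R=0, T=3]  = -5
V = 2S + 3  [with S=-5]  = -7
Without intervention: R = |T - Q|  [with T=3, Q=-2]  = 5; S = R - T - 2  [with R=5, T=3]  = 0; V = 2S + 3  [with S=0]  = 3.
Change = -7 − 3 = -10.

-10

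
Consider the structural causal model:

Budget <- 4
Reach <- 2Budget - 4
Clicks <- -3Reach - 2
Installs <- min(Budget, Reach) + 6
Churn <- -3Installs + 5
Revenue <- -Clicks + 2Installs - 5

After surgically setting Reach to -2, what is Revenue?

-1

Under do(Reach=-2), the mechanism Reach <- 2Budget - 4 is discarded; Reach is fixed at -2.
Clicks = -3Reach - 2  [with Reach=-2]  = 4
Installs = min(Budget, Reach) + 6  [with Budget=4, Reach=-2]  = 4
Revenue = -Clicks + 2Installs - 5  [with Clicks=4, Installs=4]  = -1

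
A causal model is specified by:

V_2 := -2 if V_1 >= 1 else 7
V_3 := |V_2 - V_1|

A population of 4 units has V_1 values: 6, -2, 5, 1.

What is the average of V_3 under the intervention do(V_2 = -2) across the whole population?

do(V_2=-2) breaks V_2's dependence on V_1. With V_2=-2 fixed, V_3 across the units is 8, 0, 7, 3, mean 4.5.

4.5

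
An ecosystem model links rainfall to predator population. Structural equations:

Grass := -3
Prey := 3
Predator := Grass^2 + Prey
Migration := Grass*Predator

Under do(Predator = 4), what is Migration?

The intervention breaks the incoming arrows to Predator: Predator := Grass^2 + Prey no longer applies, and Predator = 4.
Migration = Grass*Predator  [with Grass=-3, Predator=4]  = -12

-12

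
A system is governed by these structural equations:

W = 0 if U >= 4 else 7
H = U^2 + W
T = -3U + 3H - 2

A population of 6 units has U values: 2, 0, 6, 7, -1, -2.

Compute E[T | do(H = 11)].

25

Under do(H=11), H's equation is replaced by H=11 for every unit. Per-unit T: 25, 31, 13, 10, 34, 37. Mean = 25.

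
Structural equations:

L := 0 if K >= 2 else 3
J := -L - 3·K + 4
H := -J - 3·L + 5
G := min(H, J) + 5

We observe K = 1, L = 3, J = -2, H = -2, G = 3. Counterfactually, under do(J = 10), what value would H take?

-14

The intervention breaks the incoming arrows to J: J := -L - 3·K + 4 no longer applies, and J = 10.
L = 0 if K >= 2 else 3  [with K=1]  = 3
H = -J - 3·L + 5  [with J=10, L=3]  = -14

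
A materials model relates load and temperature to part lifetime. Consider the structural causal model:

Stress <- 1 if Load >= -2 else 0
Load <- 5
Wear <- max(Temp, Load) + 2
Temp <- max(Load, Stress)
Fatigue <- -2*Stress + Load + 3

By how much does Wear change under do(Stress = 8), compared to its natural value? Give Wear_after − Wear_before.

3

Under do(Stress=8), the mechanism Stress <- 1 if Load >= -2 else 0 is discarded; Stress is fixed at 8.
Temp = max(Load, Stress)  [with Load=5, Stress=8]  = 8
Wear = max(Temp, Load) + 2  [with Temp=8, Load=5]  = 10
Without intervention: Stress = 1 if Load >= -2 else 0  [with Load=5]  = 1; Temp = max(Load, Stress)  [with Load=5, Stress=1]  = 5; Wear = max(Temp, Load) + 2  [with Temp=5, Load=5]  = 7.
Change = 10 − 7 = 3.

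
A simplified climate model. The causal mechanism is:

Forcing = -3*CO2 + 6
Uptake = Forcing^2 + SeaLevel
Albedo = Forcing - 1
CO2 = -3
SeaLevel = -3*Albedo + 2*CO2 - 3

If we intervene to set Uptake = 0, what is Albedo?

14

do(Uptake=0) replaces the equation Uptake = Forcing^2 + SeaLevel with the constant Uptake = 0.
Albedo is not downstream of the intervention, so its value is determined by the original equations.
Forcing = -3*CO2 + 6  [with CO2=-3]  = 15
Albedo = Forcing - 1  [with Forcing=15]  = 14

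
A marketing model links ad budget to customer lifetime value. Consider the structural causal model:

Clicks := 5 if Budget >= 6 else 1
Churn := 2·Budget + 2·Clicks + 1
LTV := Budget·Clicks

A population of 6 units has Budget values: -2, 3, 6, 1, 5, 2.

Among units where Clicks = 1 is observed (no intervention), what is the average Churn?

E[Churn|Clicks=1] averages over only the 5 units with Clicks=1 (Budget = -2, 3, 1, 5, 2): Churn = -1, 9, 5, 13, 7, mean 6.6.

6.6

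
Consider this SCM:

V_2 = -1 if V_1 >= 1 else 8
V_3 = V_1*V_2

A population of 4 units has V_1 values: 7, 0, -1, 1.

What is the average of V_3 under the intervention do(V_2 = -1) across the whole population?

The intervention sets V_2=-1 in all 4 units regardless of V_1. Recomputing V_3 per unit gives -7, 0, 1, -1; average -1.75.

-1.75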